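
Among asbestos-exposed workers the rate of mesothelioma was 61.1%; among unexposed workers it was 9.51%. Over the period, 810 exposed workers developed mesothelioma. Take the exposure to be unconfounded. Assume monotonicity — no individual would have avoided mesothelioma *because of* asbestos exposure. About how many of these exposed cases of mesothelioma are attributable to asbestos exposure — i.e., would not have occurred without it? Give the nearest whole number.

p₁ = 0.611, p₀ = 0.0951.
PN = (p₁ − p₀)/p₁ = (0.611 − 0.0951) / 0.611 ≈ 0.84435.
Attributable cases ≈ PN × (exposed cases) = 0.84435 × 810 ≈ 683.93.

about 684 cases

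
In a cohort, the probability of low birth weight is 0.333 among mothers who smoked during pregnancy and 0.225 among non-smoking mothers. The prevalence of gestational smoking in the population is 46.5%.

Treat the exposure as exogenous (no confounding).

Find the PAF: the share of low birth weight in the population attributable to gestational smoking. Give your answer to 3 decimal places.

PAF ≈ 0.182

Let p₁ = 0.333, p₀ = 0.225.
Overall risk P(Y=1) = π·p₁ + (1−π)·p₀ = 0.465×0.333 + 0.535×0.225 = 0.27522.
Under exogeneity, PAF = [P(Y=1) − p₀] / P(Y=1).
PAF = (0.27522 − 0.225) / 0.27522 ≈ 0.1825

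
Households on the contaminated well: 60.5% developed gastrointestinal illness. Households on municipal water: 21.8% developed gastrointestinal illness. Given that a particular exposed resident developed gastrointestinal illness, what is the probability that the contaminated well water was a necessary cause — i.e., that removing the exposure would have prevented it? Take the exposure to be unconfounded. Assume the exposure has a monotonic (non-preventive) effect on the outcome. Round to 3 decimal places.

PN ≈ 0.640

p₁ = 0.605, p₀ = 0.218.
Under exogeneity and monotonicity, PN = (p₁ − p₀) / p₁.
PN = (0.605 − 0.218) / 0.605 = 0.387 / 0.605 ≈ 0.6397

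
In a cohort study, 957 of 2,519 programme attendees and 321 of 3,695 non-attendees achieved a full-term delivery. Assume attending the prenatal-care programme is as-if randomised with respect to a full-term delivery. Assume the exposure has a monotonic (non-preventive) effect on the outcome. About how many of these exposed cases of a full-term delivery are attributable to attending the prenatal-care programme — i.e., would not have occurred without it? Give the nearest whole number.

p₁ = P(outcome | exposed) = 957/2519 = 0.37991
p₀ = P(outcome | unexposed) = 321/3695 = 0.086874
PN = (p₁ − p₀)/p₁ = (0.37991 − 0.086874) / 0.37991 ≈ 0.77133.
Attributable cases ≈ PN × (exposed cases) = 0.77133 × 957 ≈ 738.16.

about 738 cases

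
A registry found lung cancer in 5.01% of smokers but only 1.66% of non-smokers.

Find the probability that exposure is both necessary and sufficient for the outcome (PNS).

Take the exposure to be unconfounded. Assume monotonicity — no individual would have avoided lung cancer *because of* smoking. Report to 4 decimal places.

p₁ = 0.0501, p₀ = 0.0166.
Under exogeneity and monotonicity, PNS = p₁ − p₀.
PNS = 0.0501 − 0.0166 = 0.0335

PNS ≈ 0.0335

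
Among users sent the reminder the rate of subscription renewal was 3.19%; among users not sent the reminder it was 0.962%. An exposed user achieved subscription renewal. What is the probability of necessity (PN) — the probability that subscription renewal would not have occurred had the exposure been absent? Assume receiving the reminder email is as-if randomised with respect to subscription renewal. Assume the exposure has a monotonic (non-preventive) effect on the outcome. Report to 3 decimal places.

p₁ = 0.0319, p₀ = 0.00962.
Under exogeneity and monotonicity, PN = (p₁ − p₀) / p₁.
PN = (0.0319 − 0.00962) / 0.0319 = 0.02228 / 0.0319 ≈ 0.6984

PN ≈ 0.698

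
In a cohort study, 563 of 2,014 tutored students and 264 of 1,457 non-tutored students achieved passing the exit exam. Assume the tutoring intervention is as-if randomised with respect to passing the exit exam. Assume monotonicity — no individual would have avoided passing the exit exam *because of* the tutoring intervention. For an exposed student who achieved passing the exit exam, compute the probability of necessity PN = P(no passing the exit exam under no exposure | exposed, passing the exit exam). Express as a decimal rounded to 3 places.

PN ≈ 0.352

p₁ = P(outcome | exposed) = 563/2014 = 0.27954
p₀ = P(outcome | unexposed) = 264/1457 = 0.18119
Under exogeneity and monotonicity, PN = (p₁ − p₀) / p₁.
PN = (0.27954 − 0.18119) / 0.27954 = 0.098349 / 0.27954 ≈ 0.3518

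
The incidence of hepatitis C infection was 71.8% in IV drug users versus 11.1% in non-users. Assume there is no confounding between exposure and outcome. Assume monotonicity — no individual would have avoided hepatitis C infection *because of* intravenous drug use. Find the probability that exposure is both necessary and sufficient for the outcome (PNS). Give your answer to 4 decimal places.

PNS ≈ 0.6070

p₁ = 0.718, p₀ = 0.111.
Under exogeneity and monotonicity, PNS = p₁ − p₀.
PNS = 0.718 − 0.111 = 0.607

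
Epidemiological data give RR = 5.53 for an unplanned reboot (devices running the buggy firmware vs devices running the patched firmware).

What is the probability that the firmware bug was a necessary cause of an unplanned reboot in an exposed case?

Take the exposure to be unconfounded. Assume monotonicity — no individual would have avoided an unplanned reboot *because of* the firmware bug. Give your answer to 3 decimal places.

PN ≈ 0.819

Under exogeneity and monotonicity, PN = (RR − 1) / RR = 1 − 1/RR.
PN = (5.53 − 1) / 5.53 = 4.53 / 5.53 ≈ 0.8192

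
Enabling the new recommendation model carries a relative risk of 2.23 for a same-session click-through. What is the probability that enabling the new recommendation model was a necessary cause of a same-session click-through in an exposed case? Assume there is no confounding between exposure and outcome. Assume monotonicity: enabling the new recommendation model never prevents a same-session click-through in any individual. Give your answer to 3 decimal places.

Under exogeneity and monotonicity, PN = (RR − 1) / RR = 1 − 1/RR.
PN = (2.23 − 1) / 2.23 = 1.23 / 2.23 ≈ 0.5516

PN ≈ 0.552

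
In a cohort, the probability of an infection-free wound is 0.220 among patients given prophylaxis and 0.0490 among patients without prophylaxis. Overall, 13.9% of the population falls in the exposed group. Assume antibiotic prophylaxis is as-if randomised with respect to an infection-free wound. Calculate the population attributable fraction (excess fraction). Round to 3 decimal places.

Let p₁ = 0.22, p₀ = 0.049.
Overall risk P(Y=1) = π·p₁ + (1−π)·p₀ = 0.139×0.22 + 0.861×0.049 = 0.072769.
Under exogeneity, PAF = [P(Y=1) − p₀] / P(Y=1).
PAF = (0.072769 − 0.049) / 0.072769 ≈ 0.3266

PAF ≈ 0.327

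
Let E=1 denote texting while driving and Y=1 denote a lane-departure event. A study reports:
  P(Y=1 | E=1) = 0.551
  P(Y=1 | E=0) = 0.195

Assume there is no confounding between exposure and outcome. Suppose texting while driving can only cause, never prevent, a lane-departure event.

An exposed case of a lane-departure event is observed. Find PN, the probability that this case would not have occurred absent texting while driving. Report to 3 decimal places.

Let p₁ = 0.551, p₀ = 0.195.
Under exogeneity and monotonicity, PN = (p₁ − p₀) / p₁.
PN = (0.551 − 0.195) / 0.551 = 0.356 / 0.551 ≈ 0.6461

PN ≈ 0.646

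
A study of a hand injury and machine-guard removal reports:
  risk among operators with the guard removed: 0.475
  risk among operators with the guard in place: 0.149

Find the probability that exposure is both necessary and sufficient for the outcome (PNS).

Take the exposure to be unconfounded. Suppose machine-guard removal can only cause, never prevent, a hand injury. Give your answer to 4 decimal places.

PNS ≈ 0.3260

Let p₁ = 0.475, p₀ = 0.149.
Under exogeneity and monotonicity, PNS = p₁ − p₀.
PNS = 0.475 − 0.149 = 0.326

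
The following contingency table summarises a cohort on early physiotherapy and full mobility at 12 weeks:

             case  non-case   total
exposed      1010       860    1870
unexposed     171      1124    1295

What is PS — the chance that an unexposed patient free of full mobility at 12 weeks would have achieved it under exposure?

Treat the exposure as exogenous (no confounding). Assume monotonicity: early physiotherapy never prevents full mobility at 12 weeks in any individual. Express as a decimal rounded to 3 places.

p₁ = P(outcome | exposed) = 1010/1870 = 0.54011
p₀ = P(outcome | unexposed) = 171/1295 = 0.13205
Under exogeneity and monotonicity, PS = (p₁ − p₀) / (1 − p₀).
PS = (0.54011 − 0.13205) / (1 − 0.13205) = 0.40806 / 0.86795 ≈ 0.4701

PS ≈ 0.470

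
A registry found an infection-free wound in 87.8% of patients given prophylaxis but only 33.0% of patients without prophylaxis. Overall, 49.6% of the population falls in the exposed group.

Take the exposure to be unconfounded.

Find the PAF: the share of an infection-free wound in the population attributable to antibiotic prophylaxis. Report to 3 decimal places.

PAF ≈ 0.452

p₁ = 0.878, p₀ = 0.33.
Overall risk P(Y=1) = π·p₁ + (1−π)·p₀ = 0.496×0.878 + 0.504×0.33 = 0.60181.
Under exogeneity, PAF = [P(Y=1) − p₀] / P(Y=1).
PAF = (0.60181 − 0.33) / 0.60181 ≈ 0.4517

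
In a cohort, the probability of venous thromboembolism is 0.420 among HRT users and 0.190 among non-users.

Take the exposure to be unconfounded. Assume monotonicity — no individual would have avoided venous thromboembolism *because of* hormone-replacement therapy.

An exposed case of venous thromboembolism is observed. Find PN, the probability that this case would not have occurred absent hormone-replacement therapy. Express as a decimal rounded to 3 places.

Let p₁ = 0.42, p₀ = 0.19.
Under exogeneity and monotonicity, PN = (p₁ − p₀) / p₁.
PN = (0.42 − 0.19) / 0.42 = 0.23 / 0.42 ≈ 0.5476

PN ≈ 0.548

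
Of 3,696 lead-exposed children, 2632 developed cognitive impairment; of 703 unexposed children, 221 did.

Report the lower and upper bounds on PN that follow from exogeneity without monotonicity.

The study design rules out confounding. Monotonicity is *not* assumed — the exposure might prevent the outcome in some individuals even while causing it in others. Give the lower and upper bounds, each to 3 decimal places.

p₁ = P(outcome | exposed) = 2632/3696 = 0.71212
p₀ = P(outcome | unexposed) = 221/703 = 0.31437
Under exogeneity alone the bounds on PN are max{0,(p₁−p₀)/p₁} ≤ PN ≤ min{1,(1−p₀)/p₁}.
  lower = (p₁ − p₀)/p₁ = 0.39775 / 0.71212 ≈ 0.5585
  upper = min{1, (1 − p₀)/p₁} = 0.68563 / 0.71212 ≈ 0.9628

0.559 ≤ PN ≤ 0.963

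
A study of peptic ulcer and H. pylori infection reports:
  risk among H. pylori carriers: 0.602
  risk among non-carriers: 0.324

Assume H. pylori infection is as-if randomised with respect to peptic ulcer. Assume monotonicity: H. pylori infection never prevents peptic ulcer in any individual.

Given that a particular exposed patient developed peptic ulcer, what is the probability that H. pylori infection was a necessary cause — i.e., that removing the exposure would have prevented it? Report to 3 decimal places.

Let p₁ = 0.602, p₀ = 0.324.
Under exogeneity and monotonicity, PN = (p₁ − p₀) / p₁.
PN = (0.602 − 0.324) / 0.602 = 0.278 / 0.602 ≈ 0.4618

PN ≈ 0.462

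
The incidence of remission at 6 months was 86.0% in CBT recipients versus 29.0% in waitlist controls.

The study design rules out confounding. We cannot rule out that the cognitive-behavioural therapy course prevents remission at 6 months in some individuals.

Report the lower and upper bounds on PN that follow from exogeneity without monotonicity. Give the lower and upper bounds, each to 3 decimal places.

p₁ = 0.86, p₀ = 0.29.
Under exogeneity alone the bounds on PN are max{0,(p₁−p₀)/p₁} ≤ PN ≤ min{1,(1−p₀)/p₁}.
  lower = (p₁ − p₀)/p₁ = 0.57 / 0.86 ≈ 0.6628
  upper = min{1, (1 − p₀)/p₁} = 0.71 / 0.86 ≈ 0.8256

0.663 ≤ PN ≤ 0.826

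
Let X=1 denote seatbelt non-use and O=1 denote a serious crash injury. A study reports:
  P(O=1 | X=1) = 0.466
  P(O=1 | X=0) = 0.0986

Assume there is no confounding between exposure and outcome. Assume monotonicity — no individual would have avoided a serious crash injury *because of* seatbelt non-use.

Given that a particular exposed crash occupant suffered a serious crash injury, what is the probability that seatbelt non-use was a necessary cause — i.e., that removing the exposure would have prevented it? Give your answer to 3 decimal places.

PN ≈ 0.788

Let p₁ = 0.466, p₀ = 0.0986.
Under exogeneity and monotonicity, PN = (p₁ − p₀) / p₁.
PN = (0.466 − 0.0986) / 0.466 = 0.3674 / 0.466 ≈ 0.7884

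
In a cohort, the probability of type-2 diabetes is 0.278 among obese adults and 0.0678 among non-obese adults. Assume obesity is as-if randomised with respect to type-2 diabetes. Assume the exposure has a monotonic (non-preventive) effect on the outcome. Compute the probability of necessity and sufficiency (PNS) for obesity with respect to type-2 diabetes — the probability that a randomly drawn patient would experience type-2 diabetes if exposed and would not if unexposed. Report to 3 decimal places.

Let p₁ = 0.278, p₀ = 0.0678.
Under exogeneity and monotonicity, PNS = p₁ − p₀.
PNS = 0.278 − 0.0678 = 0.2102

PNS ≈ 0.210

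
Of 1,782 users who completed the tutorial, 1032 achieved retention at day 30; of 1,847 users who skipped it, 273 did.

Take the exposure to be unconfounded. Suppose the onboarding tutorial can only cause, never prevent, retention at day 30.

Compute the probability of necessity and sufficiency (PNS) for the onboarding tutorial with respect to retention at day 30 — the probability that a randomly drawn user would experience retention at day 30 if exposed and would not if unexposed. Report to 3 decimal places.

PNS ≈ 0.431

p₁ = P(outcome | exposed) = 1032/1782 = 0.57912
p₀ = P(outcome | unexposed) = 273/1847 = 0.14781
Under exogeneity and monotonicity, PNS = p₁ − p₀.
PNS = 0.57912 − 0.14781 = 0.43132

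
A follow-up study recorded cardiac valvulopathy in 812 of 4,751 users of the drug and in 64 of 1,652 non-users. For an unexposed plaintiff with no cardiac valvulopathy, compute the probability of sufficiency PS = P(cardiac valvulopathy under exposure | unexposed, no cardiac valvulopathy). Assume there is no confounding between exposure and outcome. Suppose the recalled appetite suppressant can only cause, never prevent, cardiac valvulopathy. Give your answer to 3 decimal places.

p₁ = P(outcome | exposed) = 812/4751 = 0.17091
p₀ = P(outcome | unexposed) = 64/1652 = 0.038741
Under exogeneity and monotonicity, PS = (p₁ − p₀) / (1 − p₀).
PS = (0.17091 − 0.038741) / (1 − 0.038741) = 0.13217 / 0.96126 ≈ 0.1375

PS ≈ 0.137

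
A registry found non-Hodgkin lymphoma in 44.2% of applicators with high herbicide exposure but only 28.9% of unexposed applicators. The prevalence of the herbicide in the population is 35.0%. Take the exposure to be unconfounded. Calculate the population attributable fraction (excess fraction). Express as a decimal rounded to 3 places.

p₁ = 0.442, p₀ = 0.289.
Overall risk P(Y=1) = π·p₁ + (1−π)·p₀ = 0.35×0.442 + 0.65×0.289 = 0.34255.
Under exogeneity, PAF = [P(Y=1) − p₀] / P(Y=1).
PAF = (0.34255 − 0.289) / 0.34255 ≈ 0.1563

PAF ≈ 0.156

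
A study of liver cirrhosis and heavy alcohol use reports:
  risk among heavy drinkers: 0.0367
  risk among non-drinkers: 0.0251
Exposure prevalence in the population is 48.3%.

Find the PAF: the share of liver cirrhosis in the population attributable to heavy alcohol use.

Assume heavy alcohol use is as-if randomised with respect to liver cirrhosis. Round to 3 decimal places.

PAF ≈ 0.182

Let p₁ = 0.0367, p₀ = 0.0251.
Overall risk P(Y=1) = π·p₁ + (1−π)·p₀ = 0.483×0.0367 + 0.517×0.0251 = 0.030703.
Under exogeneity, PAF = [P(Y=1) − p₀] / P(Y=1).
PAF = (0.030703 − 0.0251) / 0.030703 ≈ 0.1825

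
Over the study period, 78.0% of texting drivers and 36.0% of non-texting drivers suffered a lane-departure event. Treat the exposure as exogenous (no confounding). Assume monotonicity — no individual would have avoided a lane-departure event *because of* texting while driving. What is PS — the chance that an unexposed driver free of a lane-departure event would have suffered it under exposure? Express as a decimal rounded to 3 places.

p₁ = 0.78, p₀ = 0.36.
Under exogeneity and monotonicity, PS = (p₁ − p₀) / (1 − p₀).
PS = (0.78 − 0.36) / (1 − 0.36) = 0.42 / 0.64 ≈ 0.6562

PS ≈ 0.656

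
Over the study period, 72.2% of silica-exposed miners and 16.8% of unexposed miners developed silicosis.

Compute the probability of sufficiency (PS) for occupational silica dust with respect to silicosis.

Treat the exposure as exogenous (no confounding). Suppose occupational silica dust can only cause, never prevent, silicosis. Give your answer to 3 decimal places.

PS ≈ 0.666

p₁ = 0.722, p₀ = 0.168.
Under exogeneity and monotonicity, PS = (p₁ − p₀) / (1 − p₀).
PS = (0.722 − 0.168) / (1 − 0.168) = 0.554 / 0.832 ≈ 0.6659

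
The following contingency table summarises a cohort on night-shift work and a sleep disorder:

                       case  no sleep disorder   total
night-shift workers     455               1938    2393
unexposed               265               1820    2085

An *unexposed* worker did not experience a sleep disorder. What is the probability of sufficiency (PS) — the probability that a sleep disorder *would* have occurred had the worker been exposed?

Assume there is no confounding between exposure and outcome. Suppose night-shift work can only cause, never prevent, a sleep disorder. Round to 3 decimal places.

p₁ = P(outcome | exposed) = 455/2393 = 0.19014
p₀ = P(outcome | unexposed) = 265/2085 = 0.1271
Under exogeneity and monotonicity, PS = (p₁ − p₀)/(1 − p₀).
PS = (0.19014 − 0.1271) / 0.8729 ≈ 0.0722

PS ≈ 0.072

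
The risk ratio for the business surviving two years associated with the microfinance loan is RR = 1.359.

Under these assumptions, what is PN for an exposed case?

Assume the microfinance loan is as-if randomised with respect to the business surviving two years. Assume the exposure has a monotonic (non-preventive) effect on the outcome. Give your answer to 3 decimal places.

Under exogeneity and monotonicity, PN = (RR − 1) / RR = 1 − 1/RR.
PN = (1.359 − 1) / 1.359 = 0.359 / 1.359 ≈ 0.2642

PN ≈ 0.264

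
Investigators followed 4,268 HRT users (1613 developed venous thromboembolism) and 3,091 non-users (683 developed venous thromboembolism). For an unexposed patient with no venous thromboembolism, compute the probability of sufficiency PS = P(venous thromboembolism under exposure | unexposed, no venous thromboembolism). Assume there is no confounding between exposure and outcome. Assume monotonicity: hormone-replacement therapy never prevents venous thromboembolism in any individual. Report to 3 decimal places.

PS ≈ 0.201

p₁ = P(outcome | exposed) = 1613/4268 = 0.37793
p₀ = P(outcome | unexposed) = 683/3091 = 0.22096
Under exogeneity and monotonicity, PS = (p₁ − p₀) / (1 − p₀).
PS = (0.37793 − 0.22096) / (1 − 0.22096) = 0.15696 / 0.77904 ≈ 0.2015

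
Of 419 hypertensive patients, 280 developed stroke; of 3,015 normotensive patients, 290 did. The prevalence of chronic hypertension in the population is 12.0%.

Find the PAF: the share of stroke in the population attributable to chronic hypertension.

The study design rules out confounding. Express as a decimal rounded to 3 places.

PAF ≈ 0.416

p₁ = P(outcome | exposed) = 280/419 = 0.66826
p₀ = P(outcome | unexposed) = 290/3015 = 0.096186
Overall risk P(Y=1) = π·p₁ + (1−π)·p₀ = 0.12×0.66826 + 0.88×0.096186 = 0.16483.
Under exogeneity, PAF = [P(Y=1) − p₀] / P(Y=1).
PAF = (0.16483 − 0.096186) / 0.16483 ≈ 0.4165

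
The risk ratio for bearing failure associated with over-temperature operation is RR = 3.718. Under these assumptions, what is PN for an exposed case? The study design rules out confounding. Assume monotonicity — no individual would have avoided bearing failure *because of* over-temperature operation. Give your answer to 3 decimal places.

Under exogeneity and monotonicity, PN = (RR − 1) / RR = 1 − 1/RR.
PN = (3.718 − 1) / 3.718 = 2.718 / 3.718 ≈ 0.7310

PN ≈ 0.731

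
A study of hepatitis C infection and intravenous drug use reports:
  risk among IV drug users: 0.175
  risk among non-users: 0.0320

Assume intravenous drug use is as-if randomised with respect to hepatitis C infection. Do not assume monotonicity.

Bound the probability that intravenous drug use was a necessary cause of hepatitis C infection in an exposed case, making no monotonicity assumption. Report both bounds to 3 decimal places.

Let p₁ = 0.175, p₀ = 0.032.
Under exogeneity alone the bounds on PN are max{0,(p₁−p₀)/p₁} ≤ PN ≤ min{1,(1−p₀)/p₁}.
  lower = (p₁ − p₀)/p₁ = 0.143 / 0.175 ≈ 0.8171
  upper = min{1, (1 − p₀)/p₁} = 0.968 / 0.175 ≈ 5.5314 → capped at 1

0.817 ≤ PN ≤ 1.000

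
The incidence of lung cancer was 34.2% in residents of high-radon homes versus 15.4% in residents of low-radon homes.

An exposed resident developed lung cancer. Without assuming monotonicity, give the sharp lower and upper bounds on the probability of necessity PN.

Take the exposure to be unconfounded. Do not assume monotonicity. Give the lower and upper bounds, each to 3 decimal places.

p₁ = 0.342, p₀ = 0.154.
Under exogeneity alone the bounds on PN are max{0,(p₁−p₀)/p₁} ≤ PN ≤ min{1,(1−p₀)/p₁}.
  lower = (p₁ − p₀)/p₁ = 0.188 / 0.342 ≈ 0.5497
  upper = min{1, (1 − p₀)/p₁} = 0.846 / 0.342 ≈ 2.4737 → capped at 1

0.550 ≤ PN ≤ 1.000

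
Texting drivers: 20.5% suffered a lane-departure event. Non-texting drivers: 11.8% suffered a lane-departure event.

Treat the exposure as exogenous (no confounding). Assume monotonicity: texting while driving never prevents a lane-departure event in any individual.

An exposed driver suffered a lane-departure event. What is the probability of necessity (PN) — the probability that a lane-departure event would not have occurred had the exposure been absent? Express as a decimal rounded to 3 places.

p₁ = 0.205, p₀ = 0.118.
Under exogeneity and monotonicity, PN = (p₁ − p₀) / p₁.
PN = (0.205 − 0.118) / 0.205 = 0.087 / 0.205 ≈ 0.4244

PN ≈ 0.424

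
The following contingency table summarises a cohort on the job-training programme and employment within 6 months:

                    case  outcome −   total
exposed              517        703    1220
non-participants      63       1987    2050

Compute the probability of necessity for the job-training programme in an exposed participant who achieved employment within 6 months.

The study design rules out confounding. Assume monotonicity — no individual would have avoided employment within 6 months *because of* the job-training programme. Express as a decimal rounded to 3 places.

p₁ = P(outcome | exposed) = 517/1220 = 0.42377
p₀ = P(outcome | unexposed) = 63/2050 = 0.030732
Under exogeneity and monotonicity, PN = (p₁ − p₀)/p₁.
PN = (0.42377 − 0.030732) / 0.42377 ≈ 0.9275

PN ≈ 0.927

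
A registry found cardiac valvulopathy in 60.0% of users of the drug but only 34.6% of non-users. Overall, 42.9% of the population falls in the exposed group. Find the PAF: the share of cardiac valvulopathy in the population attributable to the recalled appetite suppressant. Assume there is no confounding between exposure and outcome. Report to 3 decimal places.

PAF ≈ 0.240

p₁ = 0.6, p₀ = 0.346.
Overall risk P(Y=1) = π·p₁ + (1−π)·p₀ = 0.429×0.6 + 0.571×0.346 = 0.45497.
Under exogeneity, PAF = [P(Y=1) − p₀] / P(Y=1).
PAF = (0.45497 − 0.346) / 0.45497 ≈ 0.2395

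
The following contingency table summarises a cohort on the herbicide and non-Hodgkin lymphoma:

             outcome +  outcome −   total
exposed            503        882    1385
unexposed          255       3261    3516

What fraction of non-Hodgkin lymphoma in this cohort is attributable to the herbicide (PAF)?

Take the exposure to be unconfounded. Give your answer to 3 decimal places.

p₁ = P(outcome | exposed) = 503/1385 = 0.36318
p₀ = P(outcome | unexposed) = 255/3516 = 0.072526
Exposure prevalence π = 1385/4901 = 0.2826; overall risk P(Y=1) = 0.15466.
Under exogeneity, PAF = [P(Y=1) − p₀]/P(Y=1).
PAF = (0.15466 − 0.072526) / 0.15466 ≈ 0.5311

PAF ≈ 0.531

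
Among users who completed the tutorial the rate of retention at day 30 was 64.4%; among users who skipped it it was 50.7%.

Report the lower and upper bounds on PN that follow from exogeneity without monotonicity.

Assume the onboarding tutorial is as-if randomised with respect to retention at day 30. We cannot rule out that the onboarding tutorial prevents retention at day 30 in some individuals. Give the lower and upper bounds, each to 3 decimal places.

p₁ = 0.644, p₀ = 0.507.
Under exogeneity alone the bounds on PN are max{0,(p₁−p₀)/p₁} ≤ PN ≤ min{1,(1−p₀)/p₁}.
  lower = (p₁ − p₀)/p₁ = 0.137 / 0.644 ≈ 0.2127
  upper = min{1, (1 − p₀)/p₁} = 0.493 / 0.644 ≈ 0.7655

0.213 ≤ PN ≤ 0.766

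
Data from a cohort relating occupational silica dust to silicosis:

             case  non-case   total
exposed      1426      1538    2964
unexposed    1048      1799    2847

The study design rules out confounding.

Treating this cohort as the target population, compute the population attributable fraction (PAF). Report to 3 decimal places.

PAF ≈ 0.135

p₁ = P(outcome | exposed) = 1426/2964 = 0.48111
p₀ = P(outcome | unexposed) = 1048/2847 = 0.36811
Exposure prevalence π = 2964/5811 = 0.51007; overall risk P(Y=1) = 0.42574.
Under exogeneity, PAF = [P(Y=1) − p₀]/P(Y=1).
PAF = (0.42574 − 0.36811) / 0.42574 ≈ 0.1354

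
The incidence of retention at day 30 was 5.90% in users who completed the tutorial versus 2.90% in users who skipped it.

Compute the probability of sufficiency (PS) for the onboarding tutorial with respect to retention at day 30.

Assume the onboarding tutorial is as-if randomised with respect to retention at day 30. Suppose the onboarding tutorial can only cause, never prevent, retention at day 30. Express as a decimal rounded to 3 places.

PS ≈ 0.031

p₁ = 0.059, p₀ = 0.029.
Under exogeneity and monotonicity, PS = (p₁ − p₀) / (1 − p₀).
PS = (0.059 − 0.029) / (1 − 0.029) = 0.03 / 0.971 ≈ 0.0309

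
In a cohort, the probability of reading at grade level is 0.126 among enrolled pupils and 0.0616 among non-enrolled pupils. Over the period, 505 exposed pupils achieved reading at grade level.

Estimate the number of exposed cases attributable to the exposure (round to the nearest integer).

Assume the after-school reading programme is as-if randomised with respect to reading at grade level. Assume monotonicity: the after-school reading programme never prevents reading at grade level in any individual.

about 258 cases

Let p₁ = 0.126, p₀ = 0.0616.
PN = (p₁ − p₀)/p₁ = (0.126 − 0.0616) / 0.126 ≈ 0.51111.
Attributable cases ≈ PN × (exposed cases) = 0.51111 × 505 ≈ 258.11.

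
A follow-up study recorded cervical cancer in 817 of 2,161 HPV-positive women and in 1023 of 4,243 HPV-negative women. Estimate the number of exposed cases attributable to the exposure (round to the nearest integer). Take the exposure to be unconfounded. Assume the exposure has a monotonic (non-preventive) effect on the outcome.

p₁ = P(outcome | exposed) = 817/2161 = 0.37807
p₀ = P(outcome | unexposed) = 1023/4243 = 0.2411
PN = (p₁ − p₀)/p₁ = (0.37807 − 0.2411) / 0.37807 ≈ 0.36227.
Attributable cases ≈ PN × (exposed cases) = 0.36227 × 817 ≈ 295.98.

about 296 cases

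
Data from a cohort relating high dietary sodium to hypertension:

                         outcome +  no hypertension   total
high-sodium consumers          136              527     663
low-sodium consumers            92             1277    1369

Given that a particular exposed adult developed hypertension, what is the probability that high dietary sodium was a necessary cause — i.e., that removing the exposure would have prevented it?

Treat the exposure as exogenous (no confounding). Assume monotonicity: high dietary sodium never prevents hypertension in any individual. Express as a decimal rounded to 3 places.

PN ≈ 0.672

p₁ = P(outcome | exposed) = 136/663 = 0.20513
p₀ = P(outcome | unexposed) = 92/1369 = 0.067202
Under exogeneity and monotonicity, PN = (p₁ − p₀)/p₁.
PN = (0.20513 − 0.067202) / 0.20513 ≈ 0.6724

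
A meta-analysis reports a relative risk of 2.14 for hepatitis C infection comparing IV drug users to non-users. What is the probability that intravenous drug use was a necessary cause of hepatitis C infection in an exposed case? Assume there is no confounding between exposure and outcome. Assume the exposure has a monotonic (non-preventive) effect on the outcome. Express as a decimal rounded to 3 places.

PN ≈ 0.533

Under exogeneity and monotonicity, PN = (RR − 1) / RR = 1 − 1/RR.
PN = (2.14 − 1) / 2.14 = 1.14 / 2.14 ≈ 0.5327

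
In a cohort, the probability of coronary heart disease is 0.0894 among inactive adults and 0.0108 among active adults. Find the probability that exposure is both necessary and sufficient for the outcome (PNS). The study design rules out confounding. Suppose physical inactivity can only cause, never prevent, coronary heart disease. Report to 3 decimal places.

Let p₁ = 0.0894, p₀ = 0.0108.
Under exogeneity and monotonicity, PNS = p₁ − p₀.
PNS = 0.0894 − 0.0108 = 0.0786

PNS ≈ 0.079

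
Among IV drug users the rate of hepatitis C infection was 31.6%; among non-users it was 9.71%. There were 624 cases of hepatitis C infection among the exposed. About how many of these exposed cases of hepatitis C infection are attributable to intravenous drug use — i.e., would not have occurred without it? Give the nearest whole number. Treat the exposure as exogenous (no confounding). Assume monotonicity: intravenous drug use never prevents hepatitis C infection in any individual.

about 432 cases

p₁ = 0.316, p₀ = 0.0971.
PN = (p₁ − p₀)/p₁ = (0.316 − 0.0971) / 0.316 ≈ 0.69272.
Attributable cases ≈ PN × (exposed cases) = 0.69272 × 624 ≈ 432.26.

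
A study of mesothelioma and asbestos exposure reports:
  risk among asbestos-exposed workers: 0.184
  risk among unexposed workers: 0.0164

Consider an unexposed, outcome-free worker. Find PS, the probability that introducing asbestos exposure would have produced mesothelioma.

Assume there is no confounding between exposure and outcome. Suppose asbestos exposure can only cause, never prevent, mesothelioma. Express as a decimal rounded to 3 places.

Let p₁ = 0.184, p₀ = 0.0164.
Under exogeneity and monotonicity, PS = (p₁ − p₀) / (1 − p₀).
PS = (0.184 − 0.0164) / (1 − 0.0164) = 0.1676 / 0.9836 ≈ 0.1704

PS ≈ 0.170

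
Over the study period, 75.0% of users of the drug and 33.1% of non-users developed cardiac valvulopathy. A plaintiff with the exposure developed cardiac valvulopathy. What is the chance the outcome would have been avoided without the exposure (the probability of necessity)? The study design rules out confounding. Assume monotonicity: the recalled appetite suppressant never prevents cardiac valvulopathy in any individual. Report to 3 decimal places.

p₁ = 0.75, p₀ = 0.331.
Under exogeneity and monotonicity, PN = (p₁ − p₀) / p₁.
PN = (0.75 − 0.331) / 0.75 = 0.419 / 0.75 ≈ 0.5587

PN ≈ 0.559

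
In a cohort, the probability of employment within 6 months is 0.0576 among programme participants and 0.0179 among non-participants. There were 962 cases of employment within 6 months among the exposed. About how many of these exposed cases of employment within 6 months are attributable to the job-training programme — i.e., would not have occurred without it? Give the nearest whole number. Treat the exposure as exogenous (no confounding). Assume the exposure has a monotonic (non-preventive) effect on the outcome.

Let p₁ = 0.0576, p₀ = 0.0179.
PN = (p₁ − p₀)/p₁ = (0.0576 − 0.0179) / 0.0576 ≈ 0.68924.
Attributable cases ≈ PN × (exposed cases) = 0.68924 × 962 ≈ 663.05.

about 663 cases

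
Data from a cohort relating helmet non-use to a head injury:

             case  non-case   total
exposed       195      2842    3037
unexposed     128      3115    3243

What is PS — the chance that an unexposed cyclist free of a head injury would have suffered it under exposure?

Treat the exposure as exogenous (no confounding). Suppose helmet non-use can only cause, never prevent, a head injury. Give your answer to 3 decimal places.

p₁ = P(outcome | exposed) = 195/3037 = 0.064208
p₀ = P(outcome | unexposed) = 128/3243 = 0.03947
Under exogeneity and monotonicity, PS = (p₁ − p₀)/(1 − p₀).
PS = (0.064208 − 0.03947) / 0.96053 ≈ 0.0258

PS ≈ 0.026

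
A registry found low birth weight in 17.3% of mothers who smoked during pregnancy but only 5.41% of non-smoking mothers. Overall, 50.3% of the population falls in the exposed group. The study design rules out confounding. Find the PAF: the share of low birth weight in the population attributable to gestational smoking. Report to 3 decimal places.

p₁ = 0.173, p₀ = 0.0541.
Overall risk P(Y=1) = π·p₁ + (1−π)·p₀ = 0.503×0.173 + 0.497×0.0541 = 0.11391.
Under exogeneity, PAF = [P(Y=1) − p₀] / P(Y=1).
PAF = (0.11391 − 0.0541) / 0.11391 ≈ 0.5250

PAF ≈ 0.525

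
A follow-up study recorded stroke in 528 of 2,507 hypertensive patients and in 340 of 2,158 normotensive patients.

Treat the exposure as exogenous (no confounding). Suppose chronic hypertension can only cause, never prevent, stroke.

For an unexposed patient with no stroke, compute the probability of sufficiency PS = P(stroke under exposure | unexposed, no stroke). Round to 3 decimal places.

PS ≈ 0.063

p₁ = P(outcome | exposed) = 528/2507 = 0.21061
p₀ = P(outcome | unexposed) = 340/2158 = 0.15755
Under exogeneity and monotonicity, PS = (p₁ − p₀) / (1 − p₀).
PS = (0.21061 − 0.15755) / (1 − 0.15755) = 0.053057 / 0.84245 ≈ 0.0630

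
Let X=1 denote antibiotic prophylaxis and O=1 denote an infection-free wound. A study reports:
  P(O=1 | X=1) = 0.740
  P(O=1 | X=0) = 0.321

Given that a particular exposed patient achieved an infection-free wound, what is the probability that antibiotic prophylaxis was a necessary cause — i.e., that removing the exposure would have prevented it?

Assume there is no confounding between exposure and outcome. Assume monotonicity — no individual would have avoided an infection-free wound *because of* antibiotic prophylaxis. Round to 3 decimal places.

PN ≈ 0.566

Let p₁ = 0.74, p₀ = 0.321.
Under exogeneity and monotonicity, PN = (p₁ − p₀) / p₁.
PN = (0.74 − 0.321) / 0.74 = 0.419 / 0.74 ≈ 0.5662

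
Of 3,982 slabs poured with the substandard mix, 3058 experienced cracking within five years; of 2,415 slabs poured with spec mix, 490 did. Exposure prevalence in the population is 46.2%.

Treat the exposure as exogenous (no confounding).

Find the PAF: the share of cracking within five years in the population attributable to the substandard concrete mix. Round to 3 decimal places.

PAF ≈ 0.563

p₁ = P(outcome | exposed) = 3058/3982 = 0.76796
p₀ = P(outcome | unexposed) = 490/2415 = 0.2029
Overall risk P(Y=1) = π·p₁ + (1−π)·p₀ = 0.462×0.76796 + 0.538×0.2029 = 0.46396.
Under exogeneity, PAF = [P(Y=1) − p₀] / P(Y=1).
PAF = (0.46396 − 0.2029) / 0.46396 ≈ 0.5627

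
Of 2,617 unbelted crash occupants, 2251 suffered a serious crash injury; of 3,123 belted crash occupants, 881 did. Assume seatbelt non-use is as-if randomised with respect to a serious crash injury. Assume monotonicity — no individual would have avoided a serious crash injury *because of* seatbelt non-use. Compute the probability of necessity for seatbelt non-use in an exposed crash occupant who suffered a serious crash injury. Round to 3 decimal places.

PN ≈ 0.672

p₁ = P(outcome | exposed) = 2251/2617 = 0.86015
p₀ = P(outcome | unexposed) = 881/3123 = 0.2821
Under exogeneity and monotonicity, PN = (p₁ − p₀) / p₁.
PN = (0.86015 − 0.2821) / 0.86015 = 0.57804 / 0.86015 ≈ 0.6720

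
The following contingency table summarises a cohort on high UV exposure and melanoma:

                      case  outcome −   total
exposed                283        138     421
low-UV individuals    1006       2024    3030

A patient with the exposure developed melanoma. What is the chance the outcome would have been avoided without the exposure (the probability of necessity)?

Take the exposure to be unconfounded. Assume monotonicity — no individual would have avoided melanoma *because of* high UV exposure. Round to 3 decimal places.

PN ≈ 0.506

p₁ = P(outcome | exposed) = 283/421 = 0.67221
p₀ = P(outcome | unexposed) = 1006/3030 = 0.33201
Under exogeneity and monotonicity, PN = (p₁ − p₀)/p₁.
PN = (0.67221 − 0.33201) / 0.67221 ≈ 0.5061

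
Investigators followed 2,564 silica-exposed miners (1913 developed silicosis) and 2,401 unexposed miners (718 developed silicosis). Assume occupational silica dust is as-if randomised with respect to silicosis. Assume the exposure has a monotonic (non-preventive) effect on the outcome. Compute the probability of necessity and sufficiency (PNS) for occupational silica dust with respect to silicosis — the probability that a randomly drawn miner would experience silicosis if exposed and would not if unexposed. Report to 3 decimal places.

PNS ≈ 0.447

p₁ = P(outcome | exposed) = 1913/2564 = 0.7461
p₀ = P(outcome | unexposed) = 718/2401 = 0.29904
Under exogeneity and monotonicity, PNS = p₁ − p₀.
PNS = 0.7461 − 0.29904 = 0.44706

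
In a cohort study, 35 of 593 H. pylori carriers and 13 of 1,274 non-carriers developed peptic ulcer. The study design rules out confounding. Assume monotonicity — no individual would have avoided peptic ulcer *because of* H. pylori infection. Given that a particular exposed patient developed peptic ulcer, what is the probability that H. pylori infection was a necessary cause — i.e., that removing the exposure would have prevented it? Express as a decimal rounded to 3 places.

PN ≈ 0.827

p₁ = P(outcome | exposed) = 35/593 = 0.059022
p₀ = P(outcome | unexposed) = 13/1274 = 0.010204
Under exogeneity and monotonicity, PN = (p₁ − p₀) / p₁.
PN = (0.059022 − 0.010204) / 0.059022 = 0.048818 / 0.059022 ≈ 0.8271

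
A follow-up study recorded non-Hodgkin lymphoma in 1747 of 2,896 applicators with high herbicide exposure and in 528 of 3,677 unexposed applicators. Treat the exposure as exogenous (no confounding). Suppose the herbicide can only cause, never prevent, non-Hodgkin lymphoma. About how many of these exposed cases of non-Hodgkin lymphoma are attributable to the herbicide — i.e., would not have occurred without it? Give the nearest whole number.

about 1331 cases

p₁ = P(outcome | exposed) = 1747/2896 = 0.60325
p₀ = P(outcome | unexposed) = 528/3677 = 0.1436
PN = (p₁ − p₀)/p₁ = (0.60325 − 0.1436) / 0.60325 ≈ 0.76196.
Attributable cases ≈ PN × (exposed cases) = 0.76196 × 1747 ≈ 1331.15.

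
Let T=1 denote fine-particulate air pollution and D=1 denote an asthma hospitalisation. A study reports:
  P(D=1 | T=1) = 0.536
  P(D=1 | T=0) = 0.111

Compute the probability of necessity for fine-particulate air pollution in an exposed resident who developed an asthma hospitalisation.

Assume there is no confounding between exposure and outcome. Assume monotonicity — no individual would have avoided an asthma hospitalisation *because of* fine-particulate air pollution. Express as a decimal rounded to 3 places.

PN ≈ 0.793

Let p₁ = 0.536, p₀ = 0.111.
Under exogeneity and monotonicity, PN = (p₁ − p₀) / p₁.
PN = (0.536 − 0.111) / 0.536 = 0.425 / 0.536 ≈ 0.7929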